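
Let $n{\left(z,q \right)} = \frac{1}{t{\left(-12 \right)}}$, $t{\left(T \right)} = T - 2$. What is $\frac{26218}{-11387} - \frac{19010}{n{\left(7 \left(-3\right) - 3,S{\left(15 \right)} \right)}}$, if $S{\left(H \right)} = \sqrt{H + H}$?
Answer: $\frac{3030509962}{11387} \approx 2.6614 \cdot 10^{5}$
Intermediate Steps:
$S{\left(H \right)} = \sqrt{2} \sqrt{H}$ ($S{\left(H \right)} = \sqrt{2 H} = \sqrt{2} \sqrt{H}$)
$t{\left(T \right)} = -2 + T$
$n{\left(z,q \right)} = - \frac{1}{14}$ ($n{\left(z,q \right)} = \frac{1}{-2 - 12} = \frac{1}{-14} = - \frac{1}{14}$)
$\frac{26218}{-11387} - \frac{19010}{n{\left(7 \left(-3\right) - 3,S{\left(15 \right)} \right)}} = \frac{26218}{-11387} - \frac{19010}{- \frac{1}{14}} = 26218 \left(- \frac{1}{11387}\right) - -266140 = - \frac{26218}{11387} + 266140 = \frac{3030509962}{11387}$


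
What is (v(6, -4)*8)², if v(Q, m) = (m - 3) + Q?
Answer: 64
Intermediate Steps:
v(Q, m) = -3 + Q + m (v(Q, m) = (-3 + m) + Q = -3 + Q + m)
(v(6, -4)*8)² = ((-3 + 6 - 4)*8)² = (-1*8)² = (-8)² = 64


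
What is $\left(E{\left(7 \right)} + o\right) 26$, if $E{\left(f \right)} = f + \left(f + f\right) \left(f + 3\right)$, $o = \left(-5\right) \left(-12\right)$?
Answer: $5382$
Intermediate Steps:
$o = 60$
$E{\left(f \right)} = f + 2 f \left(3 + f\right)$
$\left(E{\left(7 \right)} + o\right) 26 = \left(7 \left(7 + 2 \cdot 7\right) + 60\right) 26 = \left(7 \left(7 + 14\right) + 60\right) 26 = \left(7 \cdot 21 + 60\right) 26 = \left(147 + 60\right) 26 = 207 \cdot 26 = 5382$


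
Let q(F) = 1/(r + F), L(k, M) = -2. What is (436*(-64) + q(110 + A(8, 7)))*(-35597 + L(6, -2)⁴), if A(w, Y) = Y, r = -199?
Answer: 81413917949/82 ≈ 9.9285e+8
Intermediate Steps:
q(F) = 1/(-199 + F)
(436*(-64) + q(110 + A(8, 7)))*(-35597 + L(6, -2)⁴) = (436*(-64) + 1/(-199 + (110 + 7)))*(-35597 + (-2)⁴) = (-27904 + 1/(-199 + 117))*(-35597 + 16) = (-27904 + 1/(-82))*(-35581) = (-27904 - 1/82)*(-35581) = -2288129/82*(-35581) = 81413917949/82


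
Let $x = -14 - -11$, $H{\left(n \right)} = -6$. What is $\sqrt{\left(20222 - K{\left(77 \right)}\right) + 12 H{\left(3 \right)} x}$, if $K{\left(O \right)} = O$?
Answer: $\sqrt{20361} \approx 142.69$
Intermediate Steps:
$x = -3$ ($x = -14 + 11 = -3$)
$\sqrt{\left(20222 - K{\left(77 \right)}\right) + 12 H{\left(3 \right)} x} = \sqrt{\left(20222 - 77\right) + 12 \left(-6\right) \left(-3\right)} = \sqrt{\left(20222 - 77\right) - -216} = \sqrt{20145 + 216} = \sqrt{20361}$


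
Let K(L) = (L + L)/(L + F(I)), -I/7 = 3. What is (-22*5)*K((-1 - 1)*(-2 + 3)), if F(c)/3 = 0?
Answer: -220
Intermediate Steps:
I = -21 (I = -7*3 = -21)
F(c) = 0 (F(c) = 3*0 = 0)
K(L) = 2 (K(L) = (L + L)/(L + 0) = (2*L)/L = 2)
(-22*5)*K((-1 - 1)*(-2 + 3)) = -22*5*2 = -110*2 = -220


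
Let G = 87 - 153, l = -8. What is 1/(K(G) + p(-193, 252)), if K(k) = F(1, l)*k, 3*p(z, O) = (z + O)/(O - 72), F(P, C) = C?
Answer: 540/285179 ≈ 0.0018935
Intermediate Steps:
G = -66
p(z, O) = (O + z)/(3*(-72 + O)) (p(z, O) = ((z + O)/(O - 72))/3 = ((O + z)/(-72 + O))/3 = (O + z)/(3*(-72 + O)))
K(k) = -8*k
1/(K(G) + p(-193, 252)) = 1/(-8*(-66) + (252 - 193)/(3*(-72 + 252))) = 1/(528 + (⅓)*59/180) = 1/(528 + (⅓)*(1/180)*59) = 1/(528 + 59/540) = 1/(285179/540) = 540/285179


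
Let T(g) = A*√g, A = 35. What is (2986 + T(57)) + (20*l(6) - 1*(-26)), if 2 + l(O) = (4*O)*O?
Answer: 5852 + 35*√57 ≈ 6116.2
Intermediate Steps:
l(O) = -2 + 4*O² (l(O) = -2 + (4*O)*O = -2 + 4*O²)
T(g) = 35*√g
(2986 + T(57)) + (20*l(6) - 1*(-26)) = (2986 + 35*√57) + (20*(-2 + 4*6²) - 1*(-26)) = (2986 + 35*√57) + (20*(-2 + 4*36) + 26) = (2986 + 35*√57) + (20*(-2 + 144) + 26) = (2986 + 35*√57) + (20*142 + 26) = (2986 + 35*√57) + (2840 + 26) = (2986 + 35*√57) + 2866 = 5852 + 35*√57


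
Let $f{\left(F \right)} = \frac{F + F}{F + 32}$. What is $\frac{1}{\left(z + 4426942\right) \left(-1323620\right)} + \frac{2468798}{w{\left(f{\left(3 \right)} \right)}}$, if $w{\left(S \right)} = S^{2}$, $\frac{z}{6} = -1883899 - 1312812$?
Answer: $\frac{14764367787792919961009}{175750152415920} \approx 8.4008 \cdot 10^{7}$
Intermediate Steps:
$z = -19180266$ ($z = 6 \left(-1883899 - 1312812\right) = 6 \left(-3196711\right) = -19180266$)
$f{\left(F \right)} = \frac{2 F}{32 + F}$
$\frac{1}{\left(z + 4426942\right) \left(-1323620\right)} + \frac{2468798}{w{\left(f{\left(3 \right)} \right)}} = \frac{1}{\left(-19180266 + 4426942\right) \left(-1323620\right)} + \frac{2468798}{\left(2 \cdot 3 \frac{1}{32 + 3}\right)^{2}} = \frac{1}{-14753324} \left(- \frac{1}{1323620}\right) + \frac{2468798}{\left(2 \cdot 3 \cdot \frac{1}{35}\right)^{2}} = \left(- \frac{1}{14753324}\right) \left(- \frac{1}{1323620}\right) + \frac{2468798}{\left(2 \cdot 3 \cdot \frac{1}{35}\right)^{2}} = \frac{1}{19527794712880} + \frac{2468798}{\left(\frac{6}{35}\right)^{2}} = \frac{1}{19527794712880} + \frac{2468798}{\frac{36}{1225}} = \frac{1}{19527794712880} + 2468798 \cdot \frac{1225}{36} = \frac{1}{19527794712880} + \frac{1512138775}{18} = \frac{14764367787792919961009}{175750152415920}$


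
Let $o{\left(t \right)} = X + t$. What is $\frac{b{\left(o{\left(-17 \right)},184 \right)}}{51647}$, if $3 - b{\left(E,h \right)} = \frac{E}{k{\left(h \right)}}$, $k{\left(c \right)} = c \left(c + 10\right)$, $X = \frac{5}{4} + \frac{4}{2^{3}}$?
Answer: $\frac{428413}{7374365248} \approx 5.8095 \cdot 10^{-5}$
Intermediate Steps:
$X = \frac{7}{4}$ ($X = 5 \cdot \frac{1}{4} + \frac{4}{8} = \frac{5}{4} + 4 \cdot \frac{1}{8} = \frac{5}{4} + \frac{1}{2} = \frac{7}{4} \approx 1.75$)
$k{\left(c \right)} = c \left(10 + c\right)$
$o{\left(t \right)} = \frac{7}{4} + t$
$b{\left(E,h \right)} = 3 - \frac{E}{h \left(10 + h\right)}$
$\frac{b{\left(o{\left(-17 \right)},184 \right)}}{51647} = \frac{3 - \frac{\frac{7}{4} - 17}{184 \left(10 + 184\right)}}{51647} = \left(3 - \left(- \frac{61}{4}\right) \frac{1}{184} \cdot \frac{1}{194}\right) \frac{1}{51647} = \left(3 + \frac{61}{142784}\right) \frac{1}{51647} = \frac{428413}{142784} \cdot \frac{1}{51647} = \frac{428413}{7374365248}$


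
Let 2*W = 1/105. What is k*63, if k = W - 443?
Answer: -279087/10 ≈ -27909.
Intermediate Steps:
W = 1/210 (W = (1/2)/105 = (1/2)*(1/105) = 1/210 ≈ 0.0047619)
k = -93029/210 (k = 1/210 - 443 = -93029/210 ≈ -443.00)
k*63 = -93029/210*63 = -279087/10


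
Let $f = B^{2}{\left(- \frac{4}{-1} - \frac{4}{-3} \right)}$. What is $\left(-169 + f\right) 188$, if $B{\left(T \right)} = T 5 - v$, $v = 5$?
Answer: $\frac{508352}{9} \approx 56484.0$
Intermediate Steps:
$B{\left(T \right)} = -5 + 5 T$ ($B{\left(T \right)} = T 5 - 5 = 5 T - 5 = -5 + 5 T$)
$f = \frac{4225}{9}$ ($f = \left(-5 + 5 \left(- \frac{4}{-1} - \frac{4}{-3}\right)\right)^{2} = \left(-5 + 5 \left(\left(-4\right) \left(-1\right) - - \frac{4}{3}\right)\right)^{2} = \left(-5 + 5 \left(4 + \frac{4}{3}\right)\right)^{2} = \left(-5 + 5 \cdot \frac{16}{3}\right)^{2} = \left(-5 + \frac{80}{3}\right)^{2} = \left(\frac{65}{3}\right)^{2} = \frac{4225}{9} \approx 469.44$)
$\left(-169 + f\right) 188 = \left(-169 + \frac{4225}{9}\right) 188 = \frac{2704}{9} \cdot 188 = \frac{508352}{9}$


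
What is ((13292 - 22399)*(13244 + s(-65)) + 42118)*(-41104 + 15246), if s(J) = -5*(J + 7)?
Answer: 3186016413160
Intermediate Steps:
s(J) = -35 - 5*J (s(J) = -5*(7 + J) = -35 - 5*J)
((13292 - 22399)*(13244 + s(-65)) + 42118)*(-41104 + 15246) = ((13292 - 22399)*(13244 + (-35 - 5*(-65))) + 42118)*(-41104 + 15246) = (-9107*(13244 + (-35 + 325)) + 42118)*(-25858) = (-9107*(13244 + 290) + 42118)*(-25858) = (-9107*13534 + 42118)*(-25858) = (-123254138 + 42118)*(-25858) = -123212020*(-25858) = 3186016413160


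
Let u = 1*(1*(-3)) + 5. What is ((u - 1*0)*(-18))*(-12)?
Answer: 432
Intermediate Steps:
u = 2 (u = 1*(-3) + 5 = -3 + 5 = 2)
((u - 1*0)*(-18))*(-12) = ((2 - 1*0)*(-18))*(-12) = ((2 + 0)*(-18))*(-12) = (2*(-18))*(-12) = -36*(-12) = 432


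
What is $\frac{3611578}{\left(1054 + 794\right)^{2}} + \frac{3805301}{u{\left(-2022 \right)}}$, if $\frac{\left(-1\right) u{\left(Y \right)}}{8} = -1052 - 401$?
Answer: $\frac{814842478061}{2481073056} \approx 328.42$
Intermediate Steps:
$u{\left(Y \right)} = 11624$ ($u{\left(Y \right)} = - 8 \left(-1052 - 401\right) = \left(-8\right) \left(-1453\right) = 11624$)
$\frac{3611578}{\left(1054 + 794\right)^{2}} + \frac{3805301}{u{\left(-2022 \right)}} = \frac{3611578}{\left(1054 + 794\right)^{2}} + \frac{3805301}{11624} = \frac{3611578}{1848^{2}} + 3805301 \cdot \frac{1}{11624} = \frac{3611578}{3415104} + \frac{3805301}{11624} = 3611578 \cdot \frac{1}{3415104} + \frac{3805301}{11624} = \frac{1805789}{1707552} + \frac{3805301}{11624} = \frac{814842478061}{2481073056}$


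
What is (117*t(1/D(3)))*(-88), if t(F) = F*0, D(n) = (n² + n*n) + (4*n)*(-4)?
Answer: 0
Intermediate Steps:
D(n) = -16*n + 2*n² (D(n) = (n² + n²) - 16*n = 2*n² - 16*n = -16*n + 2*n²)
t(F) = 0
(117*t(1/D(3)))*(-88) = (117*0)*(-88) = 0*(-88) = 0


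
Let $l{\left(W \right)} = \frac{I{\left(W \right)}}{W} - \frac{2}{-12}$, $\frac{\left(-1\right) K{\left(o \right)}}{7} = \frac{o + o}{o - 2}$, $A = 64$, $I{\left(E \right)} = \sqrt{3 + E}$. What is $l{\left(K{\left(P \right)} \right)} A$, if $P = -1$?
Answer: $\frac{32}{3} - \frac{32 i \sqrt{15}}{7} \approx 10.667 - 17.705 i$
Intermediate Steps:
$K{\left(o \right)} = - \frac{14 o}{-2 + o}$ ($K{\left(o \right)} = - 7 \frac{o + o}{o - 2} = - 7 \frac{2 o}{-2 + o} = - \frac{14 o}{-2 + o}$)
$l{\left(W \right)} = \frac{1}{6} + \frac{\sqrt{3 + W}}{W}$ ($l{\left(W \right)} = \frac{\sqrt{3 + W}}{W} - \frac{2}{-12} = \frac{\sqrt{3 + W}}{W} - - \frac{1}{6} = \frac{\sqrt{3 + W}}{W} + \frac{1}{6} = \frac{1}{6} + \frac{\sqrt{3 + W}}{W}$)
$l{\left(K{\left(P \right)} \right)} A = \frac{\sqrt{3 - - \frac{14}{-2 - 1}} + \frac{\left(-14\right) \left(-1\right) \frac{1}{-2 - 1}}{6}}{\left(-14\right) \left(-1\right) \frac{1}{-2 - 1}} \cdot 64 = \frac{\sqrt{3 - - \frac{14}{-3}} + \frac{\left(-14\right) \left(-1\right) \frac{1}{-3}}{6}}{\left(-14\right) \left(-1\right) \frac{1}{-3}} \cdot 64 = \frac{\sqrt{3 - \left(-14\right) \left(- \frac{1}{3}\right)} + \frac{\left(-14\right) \left(-1\right) \left(- \frac{1}{3}\right)}{6}}{\left(-14\right) \left(-1\right) \left(- \frac{1}{3}\right)} 64 = \frac{\sqrt{3 - \frac{14}{3}} + \frac{1}{6} \left(- \frac{14}{3}\right)}{- \frac{14}{3}} \cdot 64 = - \frac{3 \left(\sqrt{- \frac{5}{3}} - \frac{7}{9}\right)}{14} \cdot 64 = - \frac{3 \left(\frac{i \sqrt{15}}{3} - \frac{7}{9}\right)}{14} \cdot 64 = - \frac{3 \left(- \frac{7}{9} + \frac{i \sqrt{15}}{3}\right)}{14} \cdot 64 = \left(\frac{1}{6} - \frac{i \sqrt{15}}{14}\right) 64 = \frac{32}{3} - \frac{32 i \sqrt{15}}{7}$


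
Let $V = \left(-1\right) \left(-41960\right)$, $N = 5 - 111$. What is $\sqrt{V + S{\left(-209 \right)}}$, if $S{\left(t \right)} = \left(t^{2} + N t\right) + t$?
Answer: $3 \sqrt{11954} \approx 328.0$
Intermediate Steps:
$N = -106$
$S{\left(t \right)} = t^{2} - 105 t$ ($S{\left(t \right)} = \left(t^{2} - 106 t\right) + t = t^{2} - 105 t$)
$V = 41960$
$\sqrt{V + S{\left(-209 \right)}} = \sqrt{41960 - 209 \left(-105 - 209\right)} = \sqrt{41960 - -65626} = \sqrt{41960 + 65626} = \sqrt{107586} = 3 \sqrt{11954}$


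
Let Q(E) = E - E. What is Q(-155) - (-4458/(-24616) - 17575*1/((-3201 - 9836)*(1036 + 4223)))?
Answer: -153040081607/843855963564 ≈ -0.18136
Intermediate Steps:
Q(E) = 0
Q(-155) - (-4458/(-24616) - 17575*1/((-3201 - 9836)*(1036 + 4223))) = 0 - (-4458/(-24616) - 17575*1/((-3201 - 9836)*(1036 + 4223))) = 0 - (-4458*(-1/24616) - 17575/(5259*(-13037))) = 0 - (2229/12308 - 17575/(-68561583)) = 0 - (2229/12308 - 17575*(-1/68561583)) = 0 - (2229/12308 + 17575/68561583) = 0 - 1*153040081607/843855963564 = 0 - 153040081607/843855963564 = -153040081607/843855963564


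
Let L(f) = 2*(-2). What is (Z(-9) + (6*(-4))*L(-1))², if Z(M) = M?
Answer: 7569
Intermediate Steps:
L(f) = -4
(Z(-9) + (6*(-4))*L(-1))² = (-9 + (6*(-4))*(-4))² = (-9 - 24*(-4))² = (-9 + 96)² = 87² = 7569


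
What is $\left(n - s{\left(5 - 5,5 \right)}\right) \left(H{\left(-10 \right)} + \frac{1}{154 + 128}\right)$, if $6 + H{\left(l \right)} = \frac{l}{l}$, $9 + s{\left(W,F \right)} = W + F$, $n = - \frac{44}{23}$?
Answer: $- \frac{11272}{1081} \approx -10.427$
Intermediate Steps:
$n = - \frac{44}{23}$ ($n = \left(-44\right) \frac{1}{23} = - \frac{44}{23} \approx -1.913$)
$s{\left(W,F \right)} = -9 + F + W$ ($s{\left(W,F \right)} = -9 + \left(W + F\right) = -9 + \left(F + W\right) = -9 + F + W$)
$H{\left(l \right)} = -5$ ($H{\left(l \right)} = -6 + \frac{l}{l} = -6 + 1 = -5$)
$\left(n - s{\left(5 - 5,5 \right)}\right) \left(H{\left(-10 \right)} + \frac{1}{154 + 128}\right) = \left(- \frac{44}{23} - \left(-9 + 5 + \left(5 - 5\right)\right)\right) \left(-5 + \frac{1}{154 + 128}\right) = \left(- \frac{44}{23} - \left(-9 + 5 + 0\right)\right) \left(-5 + \frac{1}{282}\right) = \left(- \frac{44}{23} - -4\right) \left(-5 + \frac{1}{282}\right) = \left(- \frac{44}{23} + 4\right) \left(- \frac{1409}{282}\right) = \frac{48}{23} \left(- \frac{1409}{282}\right) = - \frac{11272}{1081}$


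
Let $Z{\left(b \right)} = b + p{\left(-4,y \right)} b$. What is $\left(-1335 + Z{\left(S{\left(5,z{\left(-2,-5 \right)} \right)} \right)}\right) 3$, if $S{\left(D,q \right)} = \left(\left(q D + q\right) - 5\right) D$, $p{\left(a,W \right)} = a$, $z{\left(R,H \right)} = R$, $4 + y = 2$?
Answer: $-3240$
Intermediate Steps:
$y = -2$ ($y = -4 + 2 = -2$)
$S{\left(D,q \right)} = D \left(-5 + q + D q\right)$ ($S{\left(D,q \right)} = \left(\left(D q + q\right) - 5\right) D = \left(\left(q + D q\right) - 5\right) D = \left(-5 + q + D q\right) D = D \left(-5 + q + D q\right)$)
$Z{\left(b \right)} = - 3 b$ ($Z{\left(b \right)} = b - 4 b = - 3 b$)
$\left(-1335 + Z{\left(S{\left(5,z{\left(-2,-5 \right)} \right)} \right)}\right) 3 = \left(-1335 - 3 \cdot 5 \left(-5 - 2 + 5 \left(-2\right)\right)\right) 3 = \left(-1335 - 3 \cdot 5 \left(-5 - 2 - 10\right)\right) 3 = \left(-1335 - 3 \cdot 5 \left(-17\right)\right) 3 = \left(-1335 - -255\right) 3 = \left(-1335 + 255\right) 3 = \left(-1080\right) 3 = -3240$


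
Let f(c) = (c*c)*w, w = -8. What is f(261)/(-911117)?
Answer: 544968/911117 ≈ 0.59813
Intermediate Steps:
f(c) = -8*c**2 (f(c) = (c*c)*(-8) = c**2*(-8) = -8*c**2)
f(261)/(-911117) = -8*261**2/(-911117) = -8*68121*(-1/911117) = -544968*(-1/911117) = 544968/911117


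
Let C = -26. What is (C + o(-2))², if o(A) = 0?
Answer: 676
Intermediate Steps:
(C + o(-2))² = (-26 + 0)² = (-26)² = 676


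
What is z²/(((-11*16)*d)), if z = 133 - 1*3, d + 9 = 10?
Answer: -4225/44 ≈ -96.023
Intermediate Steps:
d = 1 (d = -9 + 10 = 1)
z = 130 (z = 133 - 3 = 130)
z²/(((-11*16)*d)) = 130²/((-11*16*1)) = 16900/((-176*1)) = 16900/(-176) = 16900*(-1/176) = -4225/44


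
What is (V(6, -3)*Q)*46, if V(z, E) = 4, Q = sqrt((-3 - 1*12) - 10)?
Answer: 920*I ≈ 920.0*I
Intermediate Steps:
Q = 5*I (Q = sqrt((-3 - 12) - 10) = sqrt(-15 - 10) = sqrt(-25) = 5*I ≈ 5.0*I)
(V(6, -3)*Q)*46 = (4*(5*I))*46 = (20*I)*46 = 920*I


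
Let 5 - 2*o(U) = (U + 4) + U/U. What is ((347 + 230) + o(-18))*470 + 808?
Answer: 276228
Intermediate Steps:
o(U) = -U/2 (o(U) = 5/2 - ((U + 4) + U/U)/2 = 5/2 - ((4 + U) + 1)/2 = 5/2 - (5 + U)/2 = 5/2 + (-5/2 - U/2) = -U/2)
((347 + 230) + o(-18))*470 + 808 = ((347 + 230) - 1/2*(-18))*470 + 808 = (577 + 9)*470 + 808 = 586*470 + 808 = 275420 + 808 = 276228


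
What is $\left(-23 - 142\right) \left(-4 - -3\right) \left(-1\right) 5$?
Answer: $-825$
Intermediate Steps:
$\left(-23 - 142\right) \left(-4 - -3\right) \left(-1\right) 5 = - 165 \left(-4 + 3\right) \left(-1\right) 5 = - 165 \left(-1\right) \left(-1\right) 5 = - 165 \cdot 1 \cdot 5 = \left(-165\right) 5 = -825$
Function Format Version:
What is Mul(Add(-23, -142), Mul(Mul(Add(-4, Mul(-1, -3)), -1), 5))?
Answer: -825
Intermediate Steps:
Mul(Add(-23, -142), Mul(Mul(Add(-4, Mul(-1, -3)), -1), 5)) = Mul(-165, Mul(Mul(Add(-4, 3), -1), 5)) = Mul(-165, Mul(Mul(-1, -1), 5)) = Mul(-165, Mul(1, 5)) = Mul(-165, 5) = -825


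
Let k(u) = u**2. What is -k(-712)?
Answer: -506944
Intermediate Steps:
-k(-712) = -1*(-712)**2 = -1*506944 = -506944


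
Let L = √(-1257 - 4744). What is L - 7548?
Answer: -7548 + I*√6001 ≈ -7548.0 + 77.466*I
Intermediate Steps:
L = I*√6001 (L = √(-6001) = I*√6001 ≈ 77.466*I)
L - 7548 = I*√6001 - 7548 = -7548 + I*√6001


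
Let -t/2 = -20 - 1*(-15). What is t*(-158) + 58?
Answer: -1522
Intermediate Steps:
t = 10 (t = -2*(-20 - 1*(-15)) = -2*(-20 + 15) = -2*(-5) = 10)
t*(-158) + 58 = 10*(-158) + 58 = -1580 + 58 = -1522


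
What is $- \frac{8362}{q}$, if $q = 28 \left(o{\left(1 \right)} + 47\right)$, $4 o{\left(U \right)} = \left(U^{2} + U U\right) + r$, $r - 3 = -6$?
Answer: $- \frac{8362}{1309} \approx -6.3881$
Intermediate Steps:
$r = -3$ ($r = 3 - 6 = -3$)
$o{\left(U \right)} = - \frac{3}{4} + \frac{U^{2}}{2}$ ($o{\left(U \right)} = \frac{\left(U^{2} + U U\right) - 3}{4} = \frac{\left(U^{2} + U^{2}\right) - 3}{4} = \frac{2 U^{2} - 3}{4} = \frac{-3 + 2 U^{2}}{4} = - \frac{3}{4} + \frac{U^{2}}{2}$)
$q = 1309$ ($q = 28 \left(\left(- \frac{3}{4} + \frac{1^{2}}{2}\right) + 47\right) = 28 \left(\left(- \frac{3}{4} + \frac{1}{2} \cdot 1\right) + 47\right) = 28 \left(\left(- \frac{3}{4} + \frac{1}{2}\right) + 47\right) = 28 \left(- \frac{1}{4} + 47\right) = 28 \cdot \frac{187}{4} = 1309$)
$- \frac{8362}{q} = - \frac{8362}{1309}$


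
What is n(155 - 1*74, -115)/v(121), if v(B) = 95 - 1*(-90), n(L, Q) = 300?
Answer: 60/37 ≈ 1.6216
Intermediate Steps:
v(B) = 185 (v(B) = 95 + 90 = 185)
n(155 - 1*74, -115)/v(121) = 300/185 = 300*(1/185) = 60/37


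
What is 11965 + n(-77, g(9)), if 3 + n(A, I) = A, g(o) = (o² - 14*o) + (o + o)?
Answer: 11885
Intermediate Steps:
g(o) = o² - 12*o (g(o) = (o² - 14*o) + 2*o = o² - 12*o)
n(A, I) = -3 + A
11965 + n(-77, g(9)) = 11965 + (-3 - 77) = 11965 - 80 = 11885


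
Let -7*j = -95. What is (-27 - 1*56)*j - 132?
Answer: -8809/7 ≈ -1258.4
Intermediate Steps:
j = 95/7 (j = -1/7*(-95) = 95/7 ≈ 13.571)
(-27 - 1*56)*j - 132 = (-27 - 1*56)*(95/7) - 132 = (-27 - 56)*(95/7) - 132 = -83*95/7 - 132 = -7885/7 - 132 = -8809/7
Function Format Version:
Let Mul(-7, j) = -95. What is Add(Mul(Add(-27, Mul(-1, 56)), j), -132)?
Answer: Rational(-8809, 7) ≈ -1258.4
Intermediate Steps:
j = Rational(95, 7) (j = Mul(Rational(-1, 7), -95) = Rational(95, 7) ≈ 13.571)
Add(Mul(Add(-27, Mul(-1, 56)), j), -132) = Add(Mul(Add(-27, Mul(-1, 56)), Rational(95, 7)), -132) = Add(Mul(Add(-27, -56), Rational(95, 7)), -132) = Add(Mul(-83, Rational(95, 7)), -132) = Add(Rational(-7885, 7), -132) = Rational(-8809, 7)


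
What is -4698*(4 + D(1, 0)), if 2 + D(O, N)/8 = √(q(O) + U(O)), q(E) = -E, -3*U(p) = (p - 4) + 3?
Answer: 56376 - 37584*I ≈ 56376.0 - 37584.0*I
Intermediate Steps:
U(p) = ⅓ - p/3 (U(p) = -((p - 4) + 3)/3 = -((-4 + p) + 3)/3 = -(-1 + p)/3 = ⅓ - p/3)
D(O, N) = -16 + 8*√(⅓ - 4*O/3) (D(O, N) = -16 + 8*√(-O + (⅓ - O/3)) = -16 + 8*√(⅓ - 4*O/3))
-4698*(4 + D(1, 0)) = -4698*(4 + (-16 + 8*√(3 - 12*1)/3)) = -4698*(4 + (-16 + 8*√(3 - 12)/3)) = -4698*(4 + (-16 + 8*√(-9)/3)) = -4698*(4 + (-16 + 8*(3*I)/3)) = -4698*(4 + (-16 + 8*I)) = -4698*(-12 + 8*I) = 56376 - 37584*I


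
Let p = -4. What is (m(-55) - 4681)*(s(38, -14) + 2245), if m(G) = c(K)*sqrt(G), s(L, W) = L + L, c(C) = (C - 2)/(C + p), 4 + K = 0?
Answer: -10864601 + 6963*I*sqrt(55)/4 ≈ -1.0865e+7 + 12910.0*I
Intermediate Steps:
K = -4 (K = -4 + 0 = -4)
c(C) = (-2 + C)/(-4 + C) (c(C) = (C - 2)/(C - 4) = (-2 + C)/(-4 + C))
s(L, W) = 2*L
m(G) = 3*sqrt(G)/4 (m(G) = ((-2 - 4)/(-4 - 4))*sqrt(G) = (-6/(-8))*sqrt(G) = (-1/8*(-6))*sqrt(G) = 3*sqrt(G)/4)
(m(-55) - 4681)*(s(38, -14) + 2245) = (3*sqrt(-55)/4 - 4681)*(2*38 + 2245) = (3*(I*sqrt(55))/4 - 4681)*(76 + 2245) = (3*I*sqrt(55)/4 - 4681)*2321 = (-4681 + 3*I*sqrt(55)/4)*2321 = -10864601 + 6963*I*sqrt(55)/4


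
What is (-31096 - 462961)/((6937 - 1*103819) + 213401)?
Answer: -494057/116519 ≈ -4.2401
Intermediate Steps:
(-31096 - 462961)/((6937 - 1*103819) + 213401) = -494057/((6937 - 103819) + 213401) = -494057/(-96882 + 213401) = -494057/116519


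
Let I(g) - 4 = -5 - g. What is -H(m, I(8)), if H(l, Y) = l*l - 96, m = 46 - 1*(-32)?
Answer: -5988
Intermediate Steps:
I(g) = -1 - g (I(g) = 4 + (-5 - g) = -1 - g)
m = 78 (m = 46 + 32 = 78)
H(l, Y) = -96 + l² (H(l, Y) = l² - 96 = -96 + l²)
-H(m, I(8)) = -(-96 + 78²) = -(-96 + 6084) = -1*5988 = -5988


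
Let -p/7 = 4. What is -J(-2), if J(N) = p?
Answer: 28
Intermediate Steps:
p = -28 (p = -7*4 = -28)
J(N) = -28
-J(-2) = -1*(-28) = 28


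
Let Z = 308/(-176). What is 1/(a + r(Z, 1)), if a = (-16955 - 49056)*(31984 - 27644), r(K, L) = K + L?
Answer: -4/1145950963 ≈ -3.4906e-9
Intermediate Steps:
Z = -7/4 (Z = 308*(-1/176) = -7/4 ≈ -1.7500)
a = -286487740 (a = -66011*4340 = -286487740)
1/(a + r(Z, 1)) = 1/(-286487740 + (-7/4 + 1)) = 1/(-286487740 - ¾) = 1/(-1145950963/4) = -4/1145950963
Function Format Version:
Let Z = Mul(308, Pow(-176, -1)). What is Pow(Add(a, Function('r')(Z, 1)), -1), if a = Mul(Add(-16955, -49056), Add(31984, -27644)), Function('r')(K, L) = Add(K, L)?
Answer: Rational(-4, 1145950963) ≈ -3.4906e-9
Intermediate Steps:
Z = Rational(-7, 4) (Z = Mul(308, Rational(-1, 176)) = Rational(-7, 4) ≈ -1.7500)
a = -286487740 (a = Mul(-66011, 4340) = -286487740)
Pow(Add(a, Function('r')(Z, 1)), -1) = Pow(Add(-286487740, Add(Rational(-7, 4), 1)), -1) = Pow(Add(-286487740, Rational(-3, 4)), -1) = Pow(Rational(-1145950963, 4), -1) = Rational(-4, 1145950963)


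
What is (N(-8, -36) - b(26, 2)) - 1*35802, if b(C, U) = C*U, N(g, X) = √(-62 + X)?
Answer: -35854 + 7*I*√2 ≈ -35854.0 + 9.8995*I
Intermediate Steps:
(N(-8, -36) - b(26, 2)) - 1*35802 = (√(-62 - 36) - 26*2) - 1*35802 = (√(-98) - 1*52) - 35802 = (7*I*√2 - 52) - 35802 = (-52 + 7*I*√2) - 35802 = -35854 + 7*I*√2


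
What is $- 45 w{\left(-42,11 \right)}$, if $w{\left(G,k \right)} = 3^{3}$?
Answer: $-1215$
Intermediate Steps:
$w{\left(G,k \right)} = 27$
$- 45 w{\left(-42,11 \right)} = \left(-45\right) 27 = -1215$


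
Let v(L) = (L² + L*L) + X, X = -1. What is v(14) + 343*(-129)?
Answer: -43856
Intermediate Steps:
v(L) = -1 + 2*L² (v(L) = (L² + L*L) - 1 = (L² + L²) - 1 = 2*L² - 1 = -1 + 2*L²)
v(14) + 343*(-129) = (-1 + 2*14²) + 343*(-129) = (-1 + 2*196) - 44247 = (-1 + 392) - 44247 = 391 - 44247 = -43856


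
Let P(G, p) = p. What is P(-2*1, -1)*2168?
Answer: -2168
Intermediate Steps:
P(-2*1, -1)*2168 = -1*2168 = -2168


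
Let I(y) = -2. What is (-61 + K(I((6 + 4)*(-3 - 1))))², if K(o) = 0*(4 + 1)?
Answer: 3721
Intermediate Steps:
K(o) = 0 (K(o) = 0*5 = 0)
(-61 + K(I((6 + 4)*(-3 - 1))))² = (-61 + 0)² = (-61)² = 3721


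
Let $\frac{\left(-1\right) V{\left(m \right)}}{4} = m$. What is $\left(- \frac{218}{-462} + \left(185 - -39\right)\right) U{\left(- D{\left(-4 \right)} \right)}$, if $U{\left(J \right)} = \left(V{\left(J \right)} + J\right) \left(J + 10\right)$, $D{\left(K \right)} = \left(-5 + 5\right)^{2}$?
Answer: $0$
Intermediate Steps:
$D{\left(K \right)} = 0$ ($D{\left(K \right)} = 0^{2} = 0$)
$V{\left(m \right)} = - 4 m$
$U{\left(J \right)} = - 3 J \left(10 + J\right)$ ($U{\left(J \right)} = \left(- 4 J + J\right) \left(J + 10\right) = - 3 J \left(10 + J\right)$)
$\left(- \frac{218}{-462} + \left(185 - -39\right)\right) U{\left(- D{\left(-4 \right)} \right)} = \left(- \frac{218}{-462} + \left(185 - -39\right)\right) 3 \left(\left(-1\right) 0\right) \left(-10 - \left(-1\right) 0\right) = \left(\left(-218\right) \left(- \frac{1}{462}\right) + \left(185 + 39\right)\right) 3 \cdot 0 \left(-10 - 0\right) = \left(\frac{109}{231} + 224\right) 3 \cdot 0 \left(-10 + 0\right) = \frac{51853 \cdot 3 \cdot 0 \left(-10\right)}{231} = \frac{51853}{231} \cdot 0 = 0$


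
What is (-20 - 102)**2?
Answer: 14884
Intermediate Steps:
(-20 - 102)**2 = (-122)**2 = 14884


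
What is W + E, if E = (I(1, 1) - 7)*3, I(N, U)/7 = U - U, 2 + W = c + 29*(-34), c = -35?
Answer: -1044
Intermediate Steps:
W = -1023 (W = -2 + (-35 + 29*(-34)) = -2 + (-35 - 986) = -2 - 1021 = -1023)
I(N, U) = 0 (I(N, U) = 7*(U - U) = 7*0 = 0)
E = -21 (E = (0 - 7)*3 = -7*3 = -21)
W + E = -1023 - 21 = -1044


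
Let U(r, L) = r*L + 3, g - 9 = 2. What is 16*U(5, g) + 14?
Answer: 942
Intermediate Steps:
g = 11 (g = 9 + 2 = 11)
U(r, L) = 3 + L*r (U(r, L) = L*r + 3 = 3 + L*r)
16*U(5, g) + 14 = 16*(3 + 11*5) + 14 = 16*(3 + 55) + 14 = 16*58 + 14 = 928 + 14 = 942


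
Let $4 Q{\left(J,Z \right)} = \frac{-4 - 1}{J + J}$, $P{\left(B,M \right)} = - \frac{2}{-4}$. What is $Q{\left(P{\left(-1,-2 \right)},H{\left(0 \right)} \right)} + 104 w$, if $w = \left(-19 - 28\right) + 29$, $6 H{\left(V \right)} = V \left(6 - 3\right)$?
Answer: $- \frac{7493}{4} \approx -1873.3$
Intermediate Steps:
$P{\left(B,M \right)} = \frac{1}{2}$ ($P{\left(B,M \right)} = \left(-2\right) \left(- \frac{1}{4}\right) = \frac{1}{2}$)
$H{\left(V \right)} = \frac{V}{2}$ ($H{\left(V \right)} = \frac{V \left(6 - 3\right)}{6} = \frac{V 3}{6} = \frac{3 V}{6} = \frac{V}{2}$)
$Q{\left(J,Z \right)} = - \frac{5}{8 J}$ ($Q{\left(J,Z \right)} = \frac{\left(-4 - 1\right) \frac{1}{J + J}}{4} = \frac{\left(-5\right) \frac{1}{2 J}}{4} = \frac{\left(- \frac{5}{2}\right) \frac{1}{J}}{4} = - \frac{5}{8 J}$)
$w = -18$ ($w = -47 + 29 = -18$)
$Q{\left(P{\left(-1,-2 \right)},H{\left(0 \right)} \right)} + 104 w = - \frac{5 \frac{1}{\frac{1}{2}}}{8} + 104 \left(-18\right) = \left(- \frac{5}{8}\right) 2 - 1872 = - \frac{5}{4} - 1872 = - \frac{7493}{4}$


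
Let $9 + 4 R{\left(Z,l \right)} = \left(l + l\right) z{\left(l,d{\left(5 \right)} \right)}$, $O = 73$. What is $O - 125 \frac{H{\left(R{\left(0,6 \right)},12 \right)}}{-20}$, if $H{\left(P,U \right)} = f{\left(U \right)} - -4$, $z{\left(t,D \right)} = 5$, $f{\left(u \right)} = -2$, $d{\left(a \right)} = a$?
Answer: $\frac{171}{2} \approx 85.5$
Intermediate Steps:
$R{\left(Z,l \right)} = - \frac{9}{4} + \frac{5 l}{2}$ ($R{\left(Z,l \right)} = - \frac{9}{4} + \frac{\left(l + l\right) 5}{4} = - \frac{9}{4} + \frac{2 l 5}{4} = - \frac{9}{4} + \frac{10 l}{4} = - \frac{9}{4} + \frac{5 l}{2}$)
$H{\left(P,U \right)} = 2$ ($H{\left(P,U \right)} = -2 - -4 = -2 + 4 = 2$)
$O - 125 \frac{H{\left(R{\left(0,6 \right)},12 \right)}}{-20} = 73 - 125 \frac{2}{-20} = 73 - 125 \cdot 2 \left(- \frac{1}{20}\right) = 73 - - \frac{25}{2} = 73 + \frac{25}{2} = \frac{171}{2}$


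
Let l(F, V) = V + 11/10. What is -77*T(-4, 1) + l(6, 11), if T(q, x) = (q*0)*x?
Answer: 121/10 ≈ 12.100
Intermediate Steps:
T(q, x) = 0 (T(q, x) = 0*x = 0)
l(F, V) = 11/10 + V (l(F, V) = V + 11*(1/10) = V + 11/10 = 11/10 + V)
-77*T(-4, 1) + l(6, 11) = -77*0 + (11/10 + 11) = 0 + 121/10 = 121/10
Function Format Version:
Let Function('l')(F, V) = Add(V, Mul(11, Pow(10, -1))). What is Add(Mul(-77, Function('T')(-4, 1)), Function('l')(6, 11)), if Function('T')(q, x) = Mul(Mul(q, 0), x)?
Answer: Rational(121, 10) ≈ 12.100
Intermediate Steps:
Function('T')(q, x) = 0 (Function('T')(q, x) = Mul(0, x) = 0)
Function('l')(F, V) = Add(Rational(11, 10), V) (Function('l')(F, V) = Add(V, Mul(11, Rational(1, 10))) = Add(V, Rational(11, 10)) = Add(Rational(11, 10), V))
Add(Mul(-77, Function('T')(-4, 1)), Function('l')(6, 11)) = Add(Mul(-77, 0), Add(Rational(11, 10), 11)) = Add(0, Rational(121, 10)) = Rational(121, 10)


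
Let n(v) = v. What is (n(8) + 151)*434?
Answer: 69006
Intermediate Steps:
(n(8) + 151)*434 = (8 + 151)*434 = 159*434 = 69006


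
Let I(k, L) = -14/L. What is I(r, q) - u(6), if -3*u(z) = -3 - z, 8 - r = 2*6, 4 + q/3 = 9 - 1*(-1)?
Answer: -34/9 ≈ -3.7778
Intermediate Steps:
q = 18 (q = -12 + 3*(9 - 1*(-1)) = -12 + 3*(9 + 1) = -12 + 3*10 = -12 + 30 = 18)
r = -4 (r = 8 - 2*6 = 8 - 1*12 = 8 - 12 = -4)
u(z) = 1 + z/3 (u(z) = -(-3 - z)/3 = 1 + z/3)
I(r, q) - u(6) = -14/18 - (1 + (⅓)*6) = -14*1/18 - (1 + 2) = -7/9 - 1*3 = -7/9 - 3 = -34/9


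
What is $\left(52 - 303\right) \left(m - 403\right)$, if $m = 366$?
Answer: $9287$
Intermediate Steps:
$\left(52 - 303\right) \left(m - 403\right) = \left(52 - 303\right) \left(366 - 403\right) = \left(-251\right) \left(-37\right) = 9287$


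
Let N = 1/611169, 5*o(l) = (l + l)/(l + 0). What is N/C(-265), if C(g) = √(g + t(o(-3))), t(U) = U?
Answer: -I*√15/38503647 ≈ -1.0059e-7*I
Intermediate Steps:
o(l) = ⅖ (o(l) = ((l + l)/(l + 0))/5 = ((2*l)/l)/5 = (⅕)*2 = ⅖)
C(g) = √(⅖ + g) (C(g) = √(g + ⅖) = √(⅖ + g))
N = 1/611169 ≈ 1.6362e-6
N/C(-265) = 1/(611169*((√(10 + 25*(-265))/5))) = 1/(611169*((√(10 - 6625)/5))) = 1/(611169*((√(-6615)/5))) = 1/(611169*(((21*I*√15)/5))) = 1/(611169*((21*I*√15/5))) = (-I*√15/63)/611169 = -I*√15/38503647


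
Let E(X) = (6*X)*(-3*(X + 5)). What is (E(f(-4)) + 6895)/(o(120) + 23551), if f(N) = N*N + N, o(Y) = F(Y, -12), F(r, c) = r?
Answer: 3223/23671 ≈ 0.13616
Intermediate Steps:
o(Y) = Y
f(N) = N + N**2 (f(N) = N**2 + N = N + N**2)
E(X) = 6*X*(-15 - 3*X) (E(X) = (6*X)*(-3*(5 + X)) = (6*X)*(-15 - 3*X) = 6*X*(-15 - 3*X))
(E(f(-4)) + 6895)/(o(120) + 23551) = (-18*(-4*(1 - 4))*(5 - 4*(1 - 4)) + 6895)/(120 + 23551) = (-18*(-4*(-3))*(5 - 4*(-3)) + 6895)/23671 = (-18*12*(5 + 12) + 6895)*(1/23671) = (-18*12*17 + 6895)*(1/23671) = (-3672 + 6895)*(1/23671) = 3223*(1/23671) = 3223/23671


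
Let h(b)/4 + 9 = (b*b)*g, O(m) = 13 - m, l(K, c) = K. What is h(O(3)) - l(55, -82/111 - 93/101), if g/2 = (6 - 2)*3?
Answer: 9509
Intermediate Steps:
g = 24 (g = 2*((6 - 2)*3) = 2*(4*3) = 2*12 = 24)
h(b) = -36 + 96*b² (h(b) = -36 + 4*((b*b)*24) = -36 + 4*(b²*24) = -36 + 4*(24*b²) = -36 + 96*b²)
h(O(3)) - l(55, -82/111 - 93/101) = (-36 + 96*(13 - 1*3)²) - 1*55 = (-36 + 96*(13 - 3)²) - 55 = (-36 + 96*10²) - 55 = (-36 + 96*100) - 55 = (-36 + 9600) - 55 = 9564 - 55 = 9509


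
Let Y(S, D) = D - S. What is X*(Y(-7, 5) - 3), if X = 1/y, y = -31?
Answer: -9/31 ≈ -0.29032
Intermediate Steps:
X = -1/31 (X = 1/(-31) = -1/31 ≈ -0.032258)
X*(Y(-7, 5) - 3) = -((5 - 1*(-7)) - 3)/31 = -((5 + 7) - 3)/31 = -(12 - 3)/31 = -1/31*9 = -9/31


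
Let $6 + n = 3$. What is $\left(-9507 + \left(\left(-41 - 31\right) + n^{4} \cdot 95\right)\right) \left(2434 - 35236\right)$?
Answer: $61798968$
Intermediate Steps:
$n = -3$ ($n = -6 + 3 = -3$)
$\left(-9507 + \left(\left(-41 - 31\right) + n^{4} \cdot 95\right)\right) \left(2434 - 35236\right) = \left(-9507 + \left(\left(-41 - 31\right) + \left(-3\right)^{4} \cdot 95\right)\right) \left(2434 - 35236\right) = \left(-9507 + \left(\left(-41 - 31\right) + 81 \cdot 95\right)\right) \left(-32802\right) = \left(-9507 + \left(-72 + 7695\right)\right) \left(-32802\right) = \left(-9507 + 7623\right) \left(-32802\right) = \left(-1884\right) \left(-32802\right) = 61798968$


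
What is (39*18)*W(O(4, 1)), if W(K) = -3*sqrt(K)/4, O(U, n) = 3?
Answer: -1053*sqrt(3)/2 ≈ -911.92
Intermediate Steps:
W(K) = -3*sqrt(K)/4 (W(K) = -3*sqrt(K)*(1/4) = -3*sqrt(K)/4)
(39*18)*W(O(4, 1)) = (39*18)*(-3*sqrt(3)/4) = 702*(-3*sqrt(3)/4) = -1053*sqrt(3)/2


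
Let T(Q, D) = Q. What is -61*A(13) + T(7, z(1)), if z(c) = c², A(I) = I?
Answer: -786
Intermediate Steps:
-61*A(13) + T(7, z(1)) = -61*13 + 7 = -793 + 7 = -786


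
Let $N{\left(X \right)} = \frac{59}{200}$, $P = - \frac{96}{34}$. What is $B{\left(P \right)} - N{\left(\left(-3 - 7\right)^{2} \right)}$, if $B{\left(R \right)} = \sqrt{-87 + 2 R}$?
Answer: $- \frac{59}{200} + \frac{15 i \sqrt{119}}{17} \approx -0.295 + 9.6253 i$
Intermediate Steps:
$P = - \frac{48}{17}$ ($P = \left(-96\right) \frac{1}{34} = - \frac{48}{17} \approx -2.8235$)
$N{\left(X \right)} = \frac{59}{200}$ ($N{\left(X \right)} = 59 \cdot \frac{1}{200} = \frac{59}{200}$)
$B{\left(P \right)} - N{\left(\left(-3 - 7\right)^{2} \right)} = \sqrt{-87 + 2 \left(- \frac{48}{17}\right)} - \frac{59}{200} = \sqrt{-87 - \frac{96}{17}} - \frac{59}{200} = \sqrt{- \frac{1575}{17}} - \frac{59}{200} = \frac{15 i \sqrt{119}}{17} - \frac{59}{200} = - \frac{59}{200} + \frac{15 i \sqrt{119}}{17}$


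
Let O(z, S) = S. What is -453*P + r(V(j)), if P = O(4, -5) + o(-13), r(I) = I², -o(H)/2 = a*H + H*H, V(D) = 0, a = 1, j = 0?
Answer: 143601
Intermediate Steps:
o(H) = -2*H - 2*H² (o(H) = -2*(1*H + H*H) = -2*(H + H²) = -2*H - 2*H²)
P = -317 (P = -5 - 2*(-13)*(1 - 13) = -5 - 2*(-13)*(-12) = -5 - 312 = -317)
-453*P + r(V(j)) = -453*(-317) + 0² = 143601 + 0 = 143601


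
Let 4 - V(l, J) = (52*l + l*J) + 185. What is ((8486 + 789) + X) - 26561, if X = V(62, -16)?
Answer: -19699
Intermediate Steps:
V(l, J) = -181 - 52*l - J*l (V(l, J) = 4 - ((52*l + l*J) + 185) = 4 - ((52*l + J*l) + 185) = 4 - (185 + 52*l + J*l) = 4 + (-185 - 52*l - J*l) = -181 - 52*l - J*l)
X = -2413 (X = -181 - 52*62 - 1*(-16)*62 = -181 - 3224 + 992 = -2413)
((8486 + 789) + X) - 26561 = ((8486 + 789) - 2413) - 26561 = (9275 - 2413) - 26561 = 6862 - 26561 = -19699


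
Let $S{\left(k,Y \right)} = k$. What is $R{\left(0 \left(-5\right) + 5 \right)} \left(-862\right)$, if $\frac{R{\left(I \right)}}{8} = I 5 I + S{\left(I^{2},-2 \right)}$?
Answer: $-1034400$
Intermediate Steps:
$R{\left(I \right)} = 48 I^{2}$ ($R{\left(I \right)} = 8 \left(I 5 I + I^{2}\right) = 8 \left(5 I I + I^{2}\right) = 8 \left(5 I^{2} + I^{2}\right) = 8 \cdot 6 I^{2} = 48 I^{2}$)
$R{\left(0 \left(-5\right) + 5 \right)} \left(-862\right) = 48 \left(0 \left(-5\right) + 5\right)^{2} \left(-862\right) = 48 \left(0 + 5\right)^{2} \left(-862\right) = 48 \cdot 5^{2} \left(-862\right) = 48 \cdot 25 \left(-862\right) = 1200 \left(-862\right) = -1034400$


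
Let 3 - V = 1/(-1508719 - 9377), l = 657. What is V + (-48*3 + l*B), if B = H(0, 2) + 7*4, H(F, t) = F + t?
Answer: 29707620625/1518096 ≈ 19569.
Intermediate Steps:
B = 30 (B = (0 + 2) + 7*4 = 2 + 28 = 30)
V = 4554289/1518096 (V = 3 - 1/(-1508719 - 9377) = 3 - 1/(-1518096) = 3 - 1*(-1/1518096) = 3 + 1/1518096 = 4554289/1518096 ≈ 3.0000)
V + (-48*3 + l*B) = 4554289/1518096 + (-48*3 + 657*30) = 4554289/1518096 + (-144 + 19710) = 4554289/1518096 + 19566 = 29707620625/1518096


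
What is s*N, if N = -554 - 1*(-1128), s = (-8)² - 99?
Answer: -20090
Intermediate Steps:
s = -35 (s = 64 - 99 = -35)
N = 574 (N = -554 + 1128 = 574)
s*N = -35*574 = -20090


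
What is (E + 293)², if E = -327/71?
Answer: 419266576/5041 ≈ 83171.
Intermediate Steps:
E = -327/71 (E = -327*1/71 = -327/71 ≈ -4.6056)
(E + 293)² = (-327/71 + 293)² = (20476/71)² = 419266576/5041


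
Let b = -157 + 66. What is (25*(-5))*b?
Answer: 11375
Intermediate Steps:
b = -91
(25*(-5))*b = (25*(-5))*(-91) = -125*(-91) = 11375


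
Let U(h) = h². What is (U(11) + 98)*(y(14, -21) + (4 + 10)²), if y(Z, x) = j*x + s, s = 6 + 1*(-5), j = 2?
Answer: 33945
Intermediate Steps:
s = 1 (s = 6 - 5 = 1)
y(Z, x) = 1 + 2*x (y(Z, x) = 2*x + 1 = 1 + 2*x)
(U(11) + 98)*(y(14, -21) + (4 + 10)²) = (11² + 98)*((1 + 2*(-21)) + (4 + 10)²) = (121 + 98)*((1 - 42) + 14²) = 219*(-41 + 196) = 219*155 = 33945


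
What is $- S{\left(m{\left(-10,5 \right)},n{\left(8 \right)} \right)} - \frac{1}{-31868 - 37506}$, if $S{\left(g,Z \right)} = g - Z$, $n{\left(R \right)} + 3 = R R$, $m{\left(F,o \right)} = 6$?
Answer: $\frac{3815571}{69374} \approx 55.0$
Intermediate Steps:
$n{\left(R \right)} = -3 + R^{2}$ ($n{\left(R \right)} = -3 + R R = -3 + R^{2}$)
$- S{\left(m{\left(-10,5 \right)},n{\left(8 \right)} \right)} - \frac{1}{-31868 - 37506} = - (6 - \left(-3 + 8^{2}\right)) - \frac{1}{-31868 - 37506} = - (6 - \left(-3 + 64\right)) - \frac{1}{-69374} = - (6 - 61) - - \frac{1}{69374} = - (6 - 61) + \frac{1}{69374} = \left(-1\right) \left(-55\right) + \frac{1}{69374} = 55 + \frac{1}{69374} = \frac{3815571}{69374}$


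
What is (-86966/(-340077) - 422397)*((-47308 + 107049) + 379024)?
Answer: -21009153061526765/113359 ≈ -1.8533e+11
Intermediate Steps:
(-86966/(-340077) - 422397)*((-47308 + 107049) + 379024) = (-86966*(-1/340077) - 422397)*(59741 + 379024) = (86966/340077 - 422397)*438765 = -143647417603/340077*438765 = -21009153061526765/113359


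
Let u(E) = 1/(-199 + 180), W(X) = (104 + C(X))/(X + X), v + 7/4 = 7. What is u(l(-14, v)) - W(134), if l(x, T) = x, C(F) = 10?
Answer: -1217/2546 ≈ -0.47800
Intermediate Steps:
v = 21/4 (v = -7/4 + 7 = 21/4 ≈ 5.2500)
W(X) = 57/X (W(X) = (104 + 10)/(X + X) = 114/((2*X)) = 114*(1/(2*X)) = 57/X)
u(E) = -1/19 (u(E) = 1/(-19) = -1/19)
u(l(-14, v)) - W(134) = -1/19 - 57/134 = -1217/2546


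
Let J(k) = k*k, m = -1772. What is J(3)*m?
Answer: -15948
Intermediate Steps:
J(k) = k²
J(3)*m = 3²*(-1772) = 9*(-1772) = -15948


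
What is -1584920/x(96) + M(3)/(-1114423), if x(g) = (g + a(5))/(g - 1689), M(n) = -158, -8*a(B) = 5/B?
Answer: 381514601052614/14487499 ≈ 2.6334e+7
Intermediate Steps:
a(B) = -5/(8*B)
x(g) = (-1/8 + g)/(-1689 + g) (x(g) = (g - 5/8/5)/(g - 1689) = (g - 5/8*1/5)/(-1689 + g) = (g - 1/8)/(-1689 + g) = (-1/8 + g)/(-1689 + g))
-1584920/x(96) + M(3)/(-1114423) = -1584920*(-1689 + 96)/(-1/8 + 96) - 158/(-1114423) = -1584920/((767/8)/(-1593)) - 158*(-1/1114423) = -1584920/((-1/1593*767/8)) + 158/1114423 = -1584920/(-13/216) + 158/1114423 = -1584920*(-216/13) + 158/1114423 = 342342720/13 + 158/1114423 = 381514601052614/14487499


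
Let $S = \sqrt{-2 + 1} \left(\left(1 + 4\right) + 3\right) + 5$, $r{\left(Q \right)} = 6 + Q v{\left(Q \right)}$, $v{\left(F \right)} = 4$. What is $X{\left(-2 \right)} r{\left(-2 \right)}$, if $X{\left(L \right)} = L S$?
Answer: $20 + 32 i \approx 20.0 + 32.0 i$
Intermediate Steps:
$r{\left(Q \right)} = 6 + 4 Q$ ($r{\left(Q \right)} = 6 + Q 4 = 6 + 4 Q$)
$S = 5 + 8 i$ ($S = \sqrt{-1} \left(5 + 3\right) + 5 = i 8 + 5 = 8 i + 5 = 5 + 8 i \approx 5.0 + 8.0 i$)
$X{\left(L \right)} = L \left(5 + 8 i\right)$
$X{\left(-2 \right)} r{\left(-2 \right)} = - 2 \left(5 + 8 i\right) \left(6 + 4 \left(-2\right)\right) = \left(-10 - 16 i\right) \left(6 - 8\right) = \left(-10 - 16 i\right) \left(-2\right) = 20 + 32 i$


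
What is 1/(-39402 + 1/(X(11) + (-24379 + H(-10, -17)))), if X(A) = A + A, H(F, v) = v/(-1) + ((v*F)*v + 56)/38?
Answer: -463877/18277681573 ≈ -2.5379e-5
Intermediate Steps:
H(F, v) = 28/19 - v + F*v²/38 (H(F, v) = v*(-1) + ((F*v)*v + 56)*(1/38) = -v + (F*v² + 56)*(1/38) = -v + (56 + F*v²)*(1/38) = -v + (28/19 + F*v²/38) = 28/19 - v + F*v²/38)
X(A) = 2*A
1/(-39402 + 1/(X(11) + (-24379 + H(-10, -17)))) = 1/(-39402 + 1/(2*11 + (-24379 + (28/19 - 1*(-17) + (1/38)*(-10)*(-17)²)))) = 1/(-39402 + 1/(22 + (-24379 + (28/19 + 17 + (1/38)*(-10)*289)))) = 1/(-39402 + 1/(22 + (-24379 + (28/19 + 17 - 1445/19)))) = 1/(-39402 + 1/(22 + (-24379 - 1094/19))) = 1/(-39402 + 1/(22 - 464295/19)) = 1/(-39402 + 1/(-463877/19)) = 1/(-39402 - 19/463877) = 1/(-18277681573/463877) = -463877/18277681573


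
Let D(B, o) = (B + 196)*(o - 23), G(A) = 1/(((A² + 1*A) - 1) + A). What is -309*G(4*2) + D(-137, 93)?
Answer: 325961/79 ≈ 4126.1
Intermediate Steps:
G(A) = 1/(-1 + A² + 2*A) (G(A) = 1/(((A² + A) - 1) + A) = 1/(((A + A²) - 1) + A) = 1/((-1 + A + A²) + A) = 1/(-1 + A² + 2*A))
D(B, o) = (-23 + o)*(196 + B) (D(B, o) = (196 + B)*(-23 + o) = (-23 + o)*(196 + B))
-309*G(4*2) + D(-137, 93) = -309/(-1 + (4*2)² + 2*(4*2)) + (-4508 - 23*(-137) + 196*93 - 137*93) = -309/(-1 + 8² + 2*8) + (-4508 + 3151 + 18228 - 12741) = -309/(-1 + 64 + 16) + 4130 = -309/79 + 4130 = 325961/79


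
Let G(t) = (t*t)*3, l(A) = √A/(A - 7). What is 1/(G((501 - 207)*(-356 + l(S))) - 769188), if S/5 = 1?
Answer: 312982987/10285220965443948321 - 209328*√5/2448862134629511505 ≈ 3.0239e-11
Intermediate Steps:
S = 5 (S = 5*1 = 5)
l(A) = √A/(-7 + A)
G(t) = 3*t² (G(t) = t²*3 = 3*t²)
1/(G((501 - 207)*(-356 + l(S))) - 769188) = 1/(3*((501 - 207)*(-356 + √5/(-7 + 5)))² - 769188) = 1/(3*(294*(-356 + √5/(-2)))² - 769188) = 1/(3*(294*(-356 + √5*(-½)))² - 769188) = 1/(3*(294*(-356 - √5/2))² - 769188) = 1/(3*(-104664 - 147*√5)² - 769188) = 1/(-769188 + 3*(-104664 - 147*√5)²)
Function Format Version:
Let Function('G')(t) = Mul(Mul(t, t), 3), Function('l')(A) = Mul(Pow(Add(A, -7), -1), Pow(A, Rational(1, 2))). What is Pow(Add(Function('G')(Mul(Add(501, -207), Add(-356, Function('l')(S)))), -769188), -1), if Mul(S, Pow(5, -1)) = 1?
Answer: Add(Rational(312982987, 10285220965443948321), Mul(Rational(-209328, 2448862134629511505), Pow(5, Rational(1, 2)))) ≈ 3.0239e-11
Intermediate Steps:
S = 5 (S = Mul(5, 1) = 5)
Function('l')(A) = Mul(Pow(A, Rational(1, 2)), Pow(Add(-7, A), -1)) (Function('l')(A) = Mul(Pow(Add(-7, A), -1), Pow(A, Rational(1, 2))) = Mul(Pow(A, Rational(1, 2)), Pow(Add(-7, A), -1)))
Function('G')(t) = Mul(3, Pow(t, 2)) (Function('G')(t) = Mul(Pow(t, 2), 3) = Mul(3, Pow(t, 2)))
Pow(Add(Function('G')(Mul(Add(501, -207), Add(-356, Function('l')(S)))), -769188), -1) = Pow(Add(Mul(3, Pow(Mul(Add(501, -207), Add(-356, Mul(Pow(5, Rational(1, 2)), Pow(Add(-7, 5), -1)))), 2)), -769188), -1) = Pow(Add(Mul(3, Pow(Mul(294, Add(-356, Mul(Pow(5, Rational(1, 2)), Pow(-2, -1)))), 2)), -769188), -1) = Pow(Add(Mul(3, Pow(Mul(294, Add(-356, Mul(Pow(5, Rational(1, 2)), Rational(-1, 2)))), 2)), -769188), -1) = Pow(Add(Mul(3, Pow(Mul(294, Add(-356, Mul(Rational(-1, 2), Pow(5, Rational(1, 2))))), 2)), -769188), -1) = Pow(Add(Mul(3, Pow(Add(-104664, Mul(-147, Pow(5, Rational(1, 2)))), 2)), -769188), -1) = Pow(Add(-769188, Mul(3, Pow(Add(-104664, Mul(-147, Pow(5, Rational(1, 2)))), 2))), -1)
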